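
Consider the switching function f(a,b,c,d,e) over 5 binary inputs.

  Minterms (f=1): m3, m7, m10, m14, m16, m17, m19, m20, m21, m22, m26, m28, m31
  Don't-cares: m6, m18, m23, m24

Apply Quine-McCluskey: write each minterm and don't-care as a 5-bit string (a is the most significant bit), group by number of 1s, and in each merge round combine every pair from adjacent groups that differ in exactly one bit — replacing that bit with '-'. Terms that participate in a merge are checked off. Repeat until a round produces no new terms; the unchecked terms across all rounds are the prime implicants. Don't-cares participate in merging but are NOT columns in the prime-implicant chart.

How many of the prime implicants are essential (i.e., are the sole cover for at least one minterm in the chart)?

4

size-2^0 implicants → 00011(✓)  00110(✓)  00111(✓)  01010(✓)  01110(✓)  10000(✓)  10001(✓)  10010(✓)  10011(✓)  10100(✓)  10101(✓)  10110(✓)  10111(✓)  11000(✓)  11010(✓)  11100(✓)  11111(✓)
size-2^1 implicants → -0011(✓)  -0110(✓)  -0111(✓)  -1010  0-110  00-11(✓)  0011-(✓)  01-10  1-000(✓)  1-010(✓)  1-100(✓)  1-111  10-00(✓)  10-01(✓)  10-10(✓)  10-11(✓)  100-0(✓)  100-1(✓)  1000-(✓)  1001-(✓)  101-0(✓)  101-1(✓)  1010-(✓)  1011-(✓)  11-00(✓)  110-0(✓)
size-2^2 implicants → -0-11  -011-  1--00  1-0-0  10--0(✓)  10--1(✓)  10-0-(✓)  10-1-(✓)  100--(✓)  101--(✓)
size-2^3 implicants → 10---
Unchecked terms (primes): -0-11, -011-, -1010, 0-110, 01-10, 1--00, 1-0-0, 1-111, 10---
Minterm coverage:
  m3 ⊆ -0-11 [E]
  m7 ⊆ -0-11,-011-
  m10 ⊆ -1010,01-10
  m14 ⊆ 0-110,01-10
  m16 ⊆ 1--00,1-0-0,10---
  m17 ⊆ 10--- [E]
  m19 ⊆ -0-11,10---
  m20 ⊆ 1--00,10---
  m21 ⊆ 10--- [E]
  m22 ⊆ -011-,10---
  m26 ⊆ -1010,1-0-0
  m28 ⊆ 1--00 [E]
  m31 ⊆ 1-111 [E]
E = {-0-11, 1--00, 1-111, 10---}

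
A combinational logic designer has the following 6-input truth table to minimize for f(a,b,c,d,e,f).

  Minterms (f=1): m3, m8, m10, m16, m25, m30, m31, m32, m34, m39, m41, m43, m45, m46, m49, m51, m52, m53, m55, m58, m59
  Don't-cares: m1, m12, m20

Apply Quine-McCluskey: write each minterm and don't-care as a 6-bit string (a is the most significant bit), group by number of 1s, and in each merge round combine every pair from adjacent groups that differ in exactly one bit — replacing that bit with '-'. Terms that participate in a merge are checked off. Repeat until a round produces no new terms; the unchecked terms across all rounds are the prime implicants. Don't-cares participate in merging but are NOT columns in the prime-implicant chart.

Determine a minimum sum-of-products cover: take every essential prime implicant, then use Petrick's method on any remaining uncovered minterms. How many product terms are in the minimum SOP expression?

[col 0] 000001*, 000011*, 001000*, 001010*, 001100*, 010000*, 010100*, 011001, 011110*, 011111*, 100000*, 100010*, 100111*, 101001*, 101011*, 101101*, 101110, 110001*, 110011*, 110100*, 110101*, 110111*, 111010*, 111011*
[col 1] -10100, 0000-1, 001-00, 0010-0, 010-00, 01111-, 1-0111, 1-1011, 1000-0, 101-01, 1010-1, 11-011, 110-01*, 110-11*, 1100-1*, 1101-1*, 11010-, 11101-
[col 2] 110--1
Prime implicants: -10100, 0000-1, 001-00, 0010-0, 010-00, 011001, 01111-, 1-0111, 1-1011, 1000-0, 101-01, 1010-1, 101110, 11-011, 110--1, 11010-, 11101-
PI chart (minterm → PIs covering it):
  3 | 0000-1  (sole → essential)
  8 | 001-00,0010-0
  10 | 0010-0  (sole → essential)
  16 | 010-00  (sole → essential)
  25 | 011001  (sole → essential)
  30 | 01111-  (sole → essential)
  31 | 01111-  (sole → essential)
  32 | 1000-0  (sole → essential)
  34 | 1000-0  (sole → essential)
  39 | 1-0111  (sole → essential)
  41 | 101-01,1010-1
  43 | 1-1011,1010-1
  45 | 101-01  (sole → essential)
  46 | 101110  (sole → essential)
  49 | 110--1  (sole → essential)
  51 | 11-011,110--1
  52 | -10100,11010-
  53 | 110--1,11010-
  55 | 1-0111,110--1
  58 | 11101-  (sole → essential)
  59 | 1-1011,11-011,11101-
Essential prime implicants: 0000-1, 0010-0, 010-00, 011001, 01111-, 1-0111, 1000-0, 101-01, 101110, 110--1, 11101-
Petrick residual → -10100, 1-1011
Minimum SOP uses 13 PIs: bc'de'f' + a'b'c'd'f + a'b'cd'f' + a'bc'e'f' + a'bcd'e'f + a'bcde + ac'def + acd'ef + ab'c'd'f' + ab'ce'f + ab'cdef' + abc'f + abcd'e

13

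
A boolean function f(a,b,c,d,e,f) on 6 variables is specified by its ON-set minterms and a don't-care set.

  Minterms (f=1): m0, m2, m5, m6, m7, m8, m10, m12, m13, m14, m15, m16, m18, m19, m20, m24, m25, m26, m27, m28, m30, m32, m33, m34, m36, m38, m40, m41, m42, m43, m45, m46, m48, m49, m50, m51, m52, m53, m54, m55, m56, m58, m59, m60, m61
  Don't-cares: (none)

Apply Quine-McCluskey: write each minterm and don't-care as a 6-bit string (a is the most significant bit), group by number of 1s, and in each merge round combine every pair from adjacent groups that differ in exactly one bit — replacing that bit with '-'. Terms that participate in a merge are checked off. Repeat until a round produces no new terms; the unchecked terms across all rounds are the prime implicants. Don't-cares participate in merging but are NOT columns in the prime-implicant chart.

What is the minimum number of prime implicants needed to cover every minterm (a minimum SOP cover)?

size-2^0 implicants → 000000(✓)  000010(✓)  000101(✓)  000110(✓)  000111(✓)  001000(✓)  001010(✓)  001100(✓)  001101(✓)  001110(✓)  001111(✓)  010000(✓)  010010(✓)  010011(✓)  010100(✓)  011000(✓)  011001(✓)  011010(✓)  011011(✓)  011100(✓)  011110(✓)  100000(✓)  100001(✓)  100010(✓)  100100(✓)  100110(✓)  101000(✓)  101001(✓)  101010(✓)  101011(✓)  101101(✓)  101110(✓)  110000(✓)  110001(✓)  110010(✓)  110011(✓)  110100(✓)  110101(✓)  110110(✓)  110111(✓)  111000(✓)  111010(✓)  111011(✓)  111100(✓)  111101(✓)
size-2^1 implicants → -00000(✓)  -00010(✓)  -00110(✓)  -01000(✓)  -01010(✓)  -01101  -01110(✓)  -10000(✓)  -10010(✓)  -10011(✓)  -10100(✓)  -11000(✓)  -11010(✓)  -11011(✓)  -11100(✓)  0-0000(✓)  0-0010(✓)  0-1000(✓)  0-1010(✓)  0-1100(✓)  0-1110(✓)  00-000(✓)  00-010(✓)  00-101(✓)  00-110(✓)  00-111(✓)  000-10(✓)  0000-0(✓)  0001-1(✓)  00011-(✓)  001-00(✓)  001-10(✓)  0010-0(✓)  0011-0(✓)  0011-1(✓)  00110-(✓)  00111-(✓)  01-000(✓)  01-010(✓)  01-011(✓)  01-100(✓)  010-00(✓)  0100-0(✓)  01001-(✓)  011-00(✓)  011-10(✓)  0110-0(✓)  0110-1(✓)  01100-(✓)  01101-(✓)  0111-0(✓)  1-0000(✓)  1-0001(✓)  1-0010(✓)  1-0100(✓)  1-0110(✓)  1-1000(✓)  1-1010(✓)  1-1011(✓)  1-1101  10-000(✓)  10-001(✓)  10-010(✓)  10-110(✓)  100-00(✓)  100-10(✓)  1000-0(✓)  10000-(✓)  1001-0(✓)  101-01  101-10(✓)  1010-0(✓)  1010-1(✓)  10100-(✓)  10101-(✓)  11-000(✓)  11-010(✓)  11-011(✓)  11-100(✓)  11-101(✓)  110-00(✓)  110-01(✓)  110-10(✓)  110-11(✓)  1100-0(✓)  1100-1(✓)  11000-(✓)  11001-(✓)  1101-0(✓)  1101-1(✓)  11010-(✓)  11011-(✓)  111-00(✓)  1110-0(✓)  11101-(✓)  11110-(✓)
size-2^2 implicants → --0000(✓)  --0010(✓)  --1000(✓)  --1010(✓)  -0-000(✓)  -0-010(✓)  -0-110(✓)  -00-10(✓)  -000-0(✓)  -01-10(✓)  -010-0(✓)  -1-000(✓)  -1-010(✓)  -1-011(✓)  -1-100(✓)  -10-00(✓)  -100-0(✓)  -1001-(✓)  -11-00(✓)  -110-0(✓)  -1101-(✓)  0--000(✓)  0--010(✓)  0-00-0(✓)  0-1-00(✓)  0-1-10(✓)  0-10-0(✓)  0-11-0(✓)  00--10(✓)  00-0-0(✓)  00-1-1  00-11-  001--0(✓)  0011--  01--00(✓)  01-0-0(✓)  01-01-(✓)  011--0(✓)  0110--  1--000(✓)  1--010(✓)  1-0-00(✓)  1-0-10(✓)  1-00-0(✓)  1-000-  1-01-0(✓)  1-10-0(✓)  1-101-  10--10(✓)  10-0-0(✓)  10-00-  100--0(✓)  1010--  11--00(✓)  11-0-0(✓)  11-01-(✓)  11-10-  110--0(✓)  110--1(✓)  110-0-(✓)  110-1-(✓)  1100--(✓)  1101--(✓)
size-2^3 implicants → ---000(✓)  ---010(✓)  --00-0(✓)  --10-0(✓)  -0--10  -0-0-0(✓)  -1--00  -1-0-0(✓)  -1-01-  0--0-0(✓)  0-1--0  1--0-0(✓)  1-0--0  110---
size-2^4 implicants → ---0-0
Unchecked terms (primes): ---0-0, -0--10, -01101, -1--00, -1-01-, 0-1--0, 00-1-1, 00-11-, 0011--, 0110--, 1-0--0, 1-000-, 1-101-, 1-1101, 10-00-, 101-01, 1010--, 11-10-, 110---
Minterm coverage:
  m0 ⊆ ---0-0 [E]
  m2 ⊆ ---0-0,-0--10
  m5 ⊆ 00-1-1 [E]
  m6 ⊆ -0--10,00-11-
  m7 ⊆ 00-1-1,00-11-
  m8 ⊆ ---0-0,0-1--0
  m10 ⊆ ---0-0,-0--10,0-1--0
  m12 ⊆ 0-1--0,0011--
  m13 ⊆ -01101,00-1-1,0011--
  m14 ⊆ -0--10,0-1--0,00-11-,0011--
  m15 ⊆ 00-1-1,00-11-,0011--
  m16 ⊆ ---0-0,-1--00
  m18 ⊆ ---0-0,-1-01-
  m19 ⊆ -1-01- [E]
  m20 ⊆ -1--00 [E]
  m24 ⊆ ---0-0,-1--00,0-1--0,0110--
  m25 ⊆ 0110-- [E]
  m26 ⊆ ---0-0,-1-01-,0-1--0,0110--
  m27 ⊆ -1-01-,0110--
  m28 ⊆ -1--00,0-1--0
  m30 ⊆ 0-1--0 [E]
  m32 ⊆ ---0-0,1-0--0,1-000-,10-00-
  m33 ⊆ 1-000-,10-00-
  m34 ⊆ ---0-0,-0--10,1-0--0
  m36 ⊆ 1-0--0 [E]
  m38 ⊆ -0--10,1-0--0
  m40 ⊆ ---0-0,10-00-,1010--
  m41 ⊆ 10-00-,101-01,1010--
  m42 ⊆ ---0-0,-0--10,1-101-,1010--
  m43 ⊆ 1-101-,1010--
  m45 ⊆ -01101,1-1101,101-01
  m46 ⊆ -0--10 [E]
  m48 ⊆ ---0-0,-1--00,1-0--0,1-000-,110---
  m49 ⊆ 1-000-,110---
  m50 ⊆ ---0-0,-1-01-,1-0--0,110---
  m51 ⊆ -1-01-,110---
  m52 ⊆ -1--00,1-0--0,11-10-,110---
  m53 ⊆ 11-10-,110---
  m54 ⊆ 1-0--0,110---
  m55 ⊆ 110--- [E]
  m56 ⊆ ---0-0,-1--00
  m58 ⊆ ---0-0,-1-01-,1-101-
  m59 ⊆ -1-01-,1-101-
  m60 ⊆ -1--00,11-10-
  m61 ⊆ 1-1101,11-10-
E = {---0-0, -0--10, -1--00, -1-01-, 0-1--0, 00-1-1, 0110--, 1-0--0, 110---}
Petrick residual → 1-000-, 1-1101, 1010--
Cover = d'f' + b'ef' + be'f' + bd'e + a'cf' + a'b'df + a'bcd' + ac'f' + ac'd'e' + acde'f + ab'cd' + abc'  |cover|=12

12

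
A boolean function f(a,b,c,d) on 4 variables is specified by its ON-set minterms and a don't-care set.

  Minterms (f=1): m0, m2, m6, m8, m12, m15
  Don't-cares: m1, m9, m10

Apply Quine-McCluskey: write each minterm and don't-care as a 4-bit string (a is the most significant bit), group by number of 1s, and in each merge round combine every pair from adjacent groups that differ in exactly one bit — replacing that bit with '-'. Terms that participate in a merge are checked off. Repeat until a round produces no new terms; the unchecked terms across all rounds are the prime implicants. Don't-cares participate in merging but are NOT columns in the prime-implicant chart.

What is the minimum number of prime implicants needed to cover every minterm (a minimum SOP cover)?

[col 0] 0000*, 0001*, 0010*, 0110*, 1000*, 1001*, 1010*, 1100*, 1111
[col 1] -000*, -001*, -010*, 0-10, 00-0*, 000-*, 1-00, 10-0*, 100-*
[col 2] -0-0, -00-
Prime implicants: -0-0, -00-, 0-10, 1-00, 1111
PI chart (minterm → PIs covering it):
  0 | -0-0,-00-
  2 | -0-0,0-10
  6 | 0-10  (sole → essential)
  8 | -0-0,-00-,1-00
  12 | 1-00  (sole → essential)
  15 | 1111  (sole → essential)
Essential prime implicants: 0-10, 1-00, 1111
Petrick residual → -0-0
Minimum SOP uses 4 PIs: b'd' + a'cd' + ac'd' + abcd

4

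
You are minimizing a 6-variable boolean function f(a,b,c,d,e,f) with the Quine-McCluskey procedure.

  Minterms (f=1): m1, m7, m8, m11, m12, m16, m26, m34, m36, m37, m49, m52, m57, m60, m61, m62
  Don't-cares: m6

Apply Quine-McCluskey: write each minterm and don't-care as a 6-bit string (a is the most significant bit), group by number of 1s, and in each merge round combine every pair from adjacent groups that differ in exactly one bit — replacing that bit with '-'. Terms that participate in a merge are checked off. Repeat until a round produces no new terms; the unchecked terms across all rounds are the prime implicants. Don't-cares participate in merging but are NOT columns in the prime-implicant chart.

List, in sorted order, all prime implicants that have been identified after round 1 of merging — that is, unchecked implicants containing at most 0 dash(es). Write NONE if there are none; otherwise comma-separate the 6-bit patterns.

000001, 001011, 010000, 011010, 100010

Round 0: 000001 000110✓ 000111✓ 001000✓ 001011 001100✓ 010000 011010 100010 100100✓ 100101✓ 110001✓ 110100✓ 111001✓ 111100✓ 111101✓ 111110✓
Round 1: 00011- 001-00 1-0100 10010- 11-001 11-100 111-01 1111-0 11110-
PIs = {000001, 00011-, 001-00, 001011, 010000, 011010, 1-0100, 100010, 10010-, 11-001, 11-100, 111-01, 1111-0, 11110-}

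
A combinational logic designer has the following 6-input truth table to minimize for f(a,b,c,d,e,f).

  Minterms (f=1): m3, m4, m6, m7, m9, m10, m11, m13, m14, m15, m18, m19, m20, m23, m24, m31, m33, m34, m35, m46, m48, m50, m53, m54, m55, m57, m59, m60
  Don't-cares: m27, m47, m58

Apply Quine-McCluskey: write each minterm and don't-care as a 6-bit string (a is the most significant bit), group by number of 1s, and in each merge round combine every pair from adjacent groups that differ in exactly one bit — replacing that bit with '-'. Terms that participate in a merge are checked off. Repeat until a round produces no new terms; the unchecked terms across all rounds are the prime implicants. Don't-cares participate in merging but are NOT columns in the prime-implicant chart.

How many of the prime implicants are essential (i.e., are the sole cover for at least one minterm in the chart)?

11

Round 0: 000011✓ 000100✓ 000110✓ 000111✓ 001001✓ 001010✓ 001011✓ 001101✓ 001110✓ 001111✓ 010010✓ 010011✓ 010100✓ 010111✓ 011000 011011✓ 011111✓ 100001✓ 100010✓ 100011✓ 101110✓ 101111✓ 110000✓ 110010✓ 110101✓ 110110✓ 110111✓ 111001✓ 111010✓ 111011✓ 111100
Round 1: -00011 -01110✓ -01111✓ -10010 -10111 -11011 0-0011✓ 0-0100 0-0111✓ 0-1011✓ 0-1111✓ 00-011✓ 00-110✓ 00-111✓ 000-11✓ 0001-0 00011-✓ 001-01✓ 001-10✓ 001-11✓ 0010-1✓ 00101-✓ 0011-1✓ 00111-✓ 01-011✓ 01-111✓ 010-11✓ 01001- 011-11✓ 1-0010 1000-1 10001- 10111-✓ 11-010 110-10 1100-0 1101-1 11011- 1110-1 11101-
Round 2: -0111- 0--011✓ 0--111✓ 0-0-11✓ 0-1-11✓ 00--11✓ 00-11- 001--1 001-1- 01--11✓
Round 3: 0---11
PIs = {-00011, -0111-, -10010, -10111, -11011, 0---11, 0-0100, 00-11-, 0001-0, 001--1, 001-1-, 01001-, 011000, 1-0010, 1000-1, 10001-, 11-010, 110-10, 1100-0, 1101-1, 11011-, 1110-1, 11101-, 111100}
Coverage chart:
  m3: -00011,0---11
  m4: 0-0100,0001-0
  m6: 00-11-,0001-0
  m7: 0---11,00-11-
  m9: 001--1 ←essential
  m10: 001-1- ←essential
  m11: 0---11,001--1,001-1-
  m13: 001--1 ←essential
  m14: -0111-,00-11-,001-1-
  m15: -0111-,0---11,00-11-,001--1,001-1-
  m18: -10010,01001-
  m19: 0---11,01001-
  m20: 0-0100 ←essential
  m23: -10111,0---11
  m24: 011000 ←essential
  m31: 0---11 ←essential
  m33: 1000-1 ←essential
  m34: 1-0010,10001-
  m35: -00011,1000-1,10001-
  m46: -0111- ←essential
  m48: 1100-0 ←essential
  m50: -10010,1-0010,11-010,110-10,1100-0
  m53: 1101-1 ←essential
  m54: 110-10,11011-
  m55: -10111,1101-1,11011-
  m57: 1110-1 ←essential
  m59: -11011,1110-1,11101-
  m60: 111100 ←essential
Essential: -0111-, 0---11, 0-0100, 001--1, 001-1-, 011000, 1000-1, 1100-0, 1101-1, 1110-1, 111100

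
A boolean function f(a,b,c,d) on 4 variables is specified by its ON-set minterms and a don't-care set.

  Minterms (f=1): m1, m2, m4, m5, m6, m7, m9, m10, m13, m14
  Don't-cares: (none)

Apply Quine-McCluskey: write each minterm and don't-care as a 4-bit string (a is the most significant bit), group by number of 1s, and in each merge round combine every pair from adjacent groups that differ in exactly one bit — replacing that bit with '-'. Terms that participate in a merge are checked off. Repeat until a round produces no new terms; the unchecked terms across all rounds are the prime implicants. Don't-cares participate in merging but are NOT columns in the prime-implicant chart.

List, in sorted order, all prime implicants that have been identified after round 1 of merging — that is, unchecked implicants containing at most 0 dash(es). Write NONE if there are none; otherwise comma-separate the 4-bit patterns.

NONE

size-2^0 implicants → 0001(✓)  0010(✓)  0100(✓)  0101(✓)  0110(✓)  0111(✓)  1001(✓)  1010(✓)  1101(✓)  1110(✓)
size-2^1 implicants → -001(✓)  -010(✓)  -101(✓)  -110(✓)  0-01(✓)  0-10(✓)  01-0(✓)  01-1(✓)  010-(✓)  011-(✓)  1-01(✓)  1-10(✓)
size-2^2 implicants → --01  --10  01--
Unchecked terms (primes): --01, --10, 01--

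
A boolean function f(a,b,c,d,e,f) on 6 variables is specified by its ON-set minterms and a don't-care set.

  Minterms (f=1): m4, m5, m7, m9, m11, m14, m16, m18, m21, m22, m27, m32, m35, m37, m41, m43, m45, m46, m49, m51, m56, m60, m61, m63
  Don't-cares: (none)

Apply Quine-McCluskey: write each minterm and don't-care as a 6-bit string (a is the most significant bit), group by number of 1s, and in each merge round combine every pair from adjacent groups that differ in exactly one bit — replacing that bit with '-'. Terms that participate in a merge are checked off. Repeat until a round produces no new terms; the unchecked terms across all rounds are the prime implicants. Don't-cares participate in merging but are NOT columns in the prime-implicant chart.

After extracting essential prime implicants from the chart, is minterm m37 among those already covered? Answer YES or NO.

NO

Round 0: 000100✓ 000101✓ 000111✓ 001001✓ 001011✓ 001110✓ 010000✓ 010010✓ 010101✓ 010110✓ 011011✓ 100000 100011✓ 100101✓ 101001✓ 101011✓ 101101✓ 101110✓ 110001✓ 110011✓ 111000✓ 111100✓ 111101✓ 111111✓
Round 1: -00101 -01001✓ -01011✓ -01110 0-0101 0-1011 0001-1 00010- 0010-1✓ 010-10 0100-0 1-0011 1-1101 10-011 10-101 101-01 1010-1✓ 1100-1 111-00 1111-1 11110-
Round 2: -010-1
PIs = {-00101, -010-1, -01110, 0-0101, 0-1011, 0001-1, 00010-, 010-10, 0100-0, 1-0011, 1-1101, 10-011, 10-101, 100000, 101-01, 1100-1, 111-00, 1111-1, 11110-}
Coverage chart:
  m4: 00010- ←essential
  m5: -00101,0-0101,0001-1,00010-
  m7: 0001-1 ←essential
  m9: -010-1 ←essential
  m11: -010-1,0-1011
  m14: -01110 ←essential
  m16: 0100-0 ←essential
  m18: 010-10,0100-0
  m21: 0-0101 ←essential
  m22: 010-10 ←essential
  m27: 0-1011 ←essential
  m32: 100000 ←essential
  m35: 1-0011,10-011
  m37: -00101,10-101
  m41: -010-1,101-01
  m43: -010-1,10-011
  m45: 1-1101,10-101,101-01
  m46: -01110 ←essential
  m49: 1100-1 ←essential
  m51: 1-0011,1100-1
  m56: 111-00 ←essential
  m60: 111-00,11110-
  m61: 1-1101,1111-1,11110-
  m63: 1111-1 ←essential
Essential: -010-1, -01110, 0-0101, 0-1011, 0001-1, 00010-, 010-10, 0100-0, 100000, 1100-1, 111-00, 1111-1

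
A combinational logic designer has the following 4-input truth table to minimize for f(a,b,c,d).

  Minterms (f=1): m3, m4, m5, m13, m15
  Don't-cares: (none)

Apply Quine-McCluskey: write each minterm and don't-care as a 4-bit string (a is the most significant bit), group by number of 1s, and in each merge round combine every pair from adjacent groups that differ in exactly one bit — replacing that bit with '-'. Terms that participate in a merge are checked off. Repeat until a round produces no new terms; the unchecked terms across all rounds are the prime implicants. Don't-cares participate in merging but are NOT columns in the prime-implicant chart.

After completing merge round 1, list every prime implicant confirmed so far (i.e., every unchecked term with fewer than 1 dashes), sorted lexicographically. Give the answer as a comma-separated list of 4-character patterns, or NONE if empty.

[col 0] 0011, 0100*, 0101*, 1101*, 1111*
[col 1] -101, 010-, 11-1
Prime implicants: -101, 0011, 010-, 11-1

0011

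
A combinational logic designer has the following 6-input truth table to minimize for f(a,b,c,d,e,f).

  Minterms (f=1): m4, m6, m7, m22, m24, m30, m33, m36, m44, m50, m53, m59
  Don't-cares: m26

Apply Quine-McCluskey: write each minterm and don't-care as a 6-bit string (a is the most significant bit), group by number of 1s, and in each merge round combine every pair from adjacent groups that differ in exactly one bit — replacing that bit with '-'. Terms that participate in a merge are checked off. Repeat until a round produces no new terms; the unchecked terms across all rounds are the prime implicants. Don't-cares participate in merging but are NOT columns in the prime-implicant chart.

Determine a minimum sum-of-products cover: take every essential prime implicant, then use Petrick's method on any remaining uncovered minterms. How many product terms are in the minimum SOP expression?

[col 0] 000100*, 000110*, 000111*, 010110*, 011000*, 011010*, 011110*, 100001, 100100*, 101100*, 110010, 110101, 111011
[col 1] -00100, 0-0110, 0001-0, 00011-, 01-110, 011-10, 0110-0, 10-100
Prime implicants: -00100, 0-0110, 0001-0, 00011-, 01-110, 011-10, 0110-0, 10-100, 100001, 110010, 110101, 111011
PI chart (minterm → PIs covering it):
  4 | -00100,0001-0
  6 | 0-0110,0001-0,00011-
  7 | 00011-  (sole → essential)
  22 | 0-0110,01-110
  24 | 0110-0  (sole → essential)
  30 | 01-110,011-10
  33 | 100001  (sole → essential)
  36 | -00100,10-100
  44 | 10-100  (sole → essential)
  50 | 110010  (sole → essential)
  53 | 110101  (sole → essential)
  59 | 111011  (sole → essential)
Essential prime implicants: 00011-, 0110-0, 10-100, 100001, 110010, 110101, 111011
Petrick residual → -00100, 01-110
Minimum SOP uses 9 PIs: b'c'de'f' + a'b'c'de + a'bdef' + a'bcd'f' + ab'de'f' + ab'c'd'e'f + abc'd'ef' + abc'de'f + abcd'ef

9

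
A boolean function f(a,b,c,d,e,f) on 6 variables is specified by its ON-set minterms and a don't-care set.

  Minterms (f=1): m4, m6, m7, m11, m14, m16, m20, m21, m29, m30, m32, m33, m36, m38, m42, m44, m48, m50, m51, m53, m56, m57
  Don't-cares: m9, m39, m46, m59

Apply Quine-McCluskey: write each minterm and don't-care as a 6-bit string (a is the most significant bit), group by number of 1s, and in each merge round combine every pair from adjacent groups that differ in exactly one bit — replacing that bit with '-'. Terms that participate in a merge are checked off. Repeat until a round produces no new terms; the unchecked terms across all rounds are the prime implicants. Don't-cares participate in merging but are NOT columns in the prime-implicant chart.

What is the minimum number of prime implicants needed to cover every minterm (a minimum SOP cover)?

Round 0: 000100✓ 000110✓ 000111✓ 001001✓ 001011✓ 001110✓ 010000✓ 010100✓ 010101✓ 011101✓ 011110✓ 100000✓ 100001✓ 100100✓ 100110✓ 100111✓ 101010✓ 101100✓ 101110✓ 110000✓ 110010✓ 110011✓ 110101✓ 111000✓ 111001✓ 111011✓
Round 1: -00100✓ -00110✓ -00111✓ -01110✓ -10000 -10101 0-0100 0-1110 00-110✓ 0001-0✓ 00011-✓ 0010-1 01-101 010-00 01010- 1-0000 10-100✓ 10-110✓ 100-00 10000- 1001-0✓ 10011-✓ 101-10 1011-0✓ 11-000 11-011 1100-0 11001- 1110-1 11100-
Round 2: -0-110 -001-0 -0011- 10-1-0
PIs = {-0-110, -001-0, -0011-, -10000, -10101, 0-0100, 0-1110, 0010-1, 01-101, 010-00, 01010-, 1-0000, 10-1-0, 100-00, 10000-, 101-10, 11-000, 11-011, 1100-0, 11001-, 1110-1, 11100-}
Coverage chart:
  m4: -001-0,0-0100
  m6: -0-110,-001-0,-0011-
  m7: -0011- ←essential
  m11: 0010-1 ←essential
  m14: -0-110,0-1110
  m16: -10000,010-00
  m20: 0-0100,010-00,01010-
  m21: -10101,01-101,01010-
  m29: 01-101 ←essential
  m30: 0-1110 ←essential
  m32: 1-0000,100-00,10000-
  m33: 10000- ←essential
  m36: -001-0,10-1-0,100-00
  m38: -0-110,-001-0,-0011-,10-1-0
  m42: 101-10 ←essential
  m44: 10-1-0 ←essential
  m48: -10000,1-0000,11-000,1100-0
  m50: 1100-0,11001-
  m51: 11-011,11001-
  m53: -10101 ←essential
  m56: 11-000,11100-
  m57: 1110-1,11100-
Essential: -0011-, -10101, 0-1110, 0010-1, 01-101, 10-1-0, 10000-, 101-10
Petrick residual → -10000, 0-0100, 11001-, 11100-
Min cover (12 terms): b'c'de + bc'd'e'f' + bc'de'f + a'c'de'f' + a'cdef' + a'b'cd'f + a'bde'f + ab'df' + ab'c'd'e' + ab'cef' + abc'd'e + abcd'e'

12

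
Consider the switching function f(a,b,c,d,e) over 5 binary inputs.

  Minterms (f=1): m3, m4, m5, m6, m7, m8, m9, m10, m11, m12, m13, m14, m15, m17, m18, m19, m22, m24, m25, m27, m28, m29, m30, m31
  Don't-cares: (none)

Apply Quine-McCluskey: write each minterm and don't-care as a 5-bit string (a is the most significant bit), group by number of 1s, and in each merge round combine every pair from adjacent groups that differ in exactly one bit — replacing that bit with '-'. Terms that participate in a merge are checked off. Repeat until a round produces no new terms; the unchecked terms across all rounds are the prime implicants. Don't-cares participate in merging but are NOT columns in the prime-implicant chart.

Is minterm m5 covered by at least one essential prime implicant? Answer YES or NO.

size-2^0 implicants → 00011(✓)  00100(✓)  00101(✓)  00110(✓)  00111(✓)  01000(✓)  01001(✓)  01010(✓)  01011(✓)  01100(✓)  01101(✓)  01110(✓)  01111(✓)  10001(✓)  10010(✓)  10011(✓)  10110(✓)  11000(✓)  11001(✓)  11011(✓)  11100(✓)  11101(✓)  11110(✓)  11111(✓)
size-2^1 implicants → -0011(✓)  -0110(✓)  -1000(✓)  -1001(✓)  -1011(✓)  -1100(✓)  -1101(✓)  -1110(✓)  -1111(✓)  0-011(✓)  0-100(✓)  0-101(✓)  0-110(✓)  0-111(✓)  00-11(✓)  001-0(✓)  001-1(✓)  0010-(✓)  0011-(✓)  01-00(✓)  01-01(✓)  01-10(✓)  01-11(✓)  010-0(✓)  010-1(✓)  0100-(✓)  0101-(✓)  011-0(✓)  011-1(✓)  0110-(✓)  0111-(✓)  1-001(✓)  1-011(✓)  1-110(✓)  10-10  100-1(✓)  1001-  11-00(✓)  11-01(✓)  11-11(✓)  110-1(✓)  1100-(✓)  111-0(✓)  111-1(✓)  1110-(✓)  1111-(✓)
size-2^2 implicants → --011  --110  -1-00(✓)  -1-01(✓)  -1-11(✓)  -10-1(✓)  -100-(✓)  -11-0(✓)  -11-1(✓)  -110-(✓)  -111-(✓)  0--11  0-1-0(✓)  0-1-1(✓)  0-10-(✓)  0-11-(✓)  001--(✓)  01--0(✓)  01--1(✓)  01-0-(✓)  01-1-(✓)  010--(✓)  011--(✓)  1-0-1  11--1(✓)  11-0-(✓)  111--(✓)
size-2^3 implicants → -1--1  -1-0-  -11--  0-1--  01---
Unchecked terms (primes): --011, --110, -1--1, -1-0-, -11--, 0--11, 0-1--, 01---, 1-0-1, 10-10, 1001-
Minterm coverage:
  m3 ⊆ --011,0--11
  m4 ⊆ 0-1-- [E]
  m5 ⊆ 0-1-- [E]
  m6 ⊆ --110,0-1--
  m7 ⊆ 0--11,0-1--
  m8 ⊆ -1-0-,01---
  m9 ⊆ -1--1,-1-0-,01---
  m10 ⊆ 01--- [E]
  m11 ⊆ --011,-1--1,0--11,01---
  m12 ⊆ -1-0-,-11--,0-1--,01---
  m13 ⊆ -1--1,-1-0-,-11--,0-1--,01---
  m14 ⊆ --110,-11--,0-1--,01---
  m15 ⊆ -1--1,-11--,0--11,0-1--,01---
  m17 ⊆ 1-0-1 [E]
  m18 ⊆ 10-10,1001-
  m19 ⊆ --011,1-0-1,1001-
  m22 ⊆ --110,10-10
  m24 ⊆ -1-0- [E]
  m25 ⊆ -1--1,-1-0-,1-0-1
  m27 ⊆ --011,-1--1,1-0-1
  m28 ⊆ -1-0-,-11--
  m29 ⊆ -1--1,-1-0-,-11--
  m30 ⊆ --110,-11--
  m31 ⊆ -1--1,-11--
E = {-1-0-, 0-1--, 01---, 1-0-1}

YES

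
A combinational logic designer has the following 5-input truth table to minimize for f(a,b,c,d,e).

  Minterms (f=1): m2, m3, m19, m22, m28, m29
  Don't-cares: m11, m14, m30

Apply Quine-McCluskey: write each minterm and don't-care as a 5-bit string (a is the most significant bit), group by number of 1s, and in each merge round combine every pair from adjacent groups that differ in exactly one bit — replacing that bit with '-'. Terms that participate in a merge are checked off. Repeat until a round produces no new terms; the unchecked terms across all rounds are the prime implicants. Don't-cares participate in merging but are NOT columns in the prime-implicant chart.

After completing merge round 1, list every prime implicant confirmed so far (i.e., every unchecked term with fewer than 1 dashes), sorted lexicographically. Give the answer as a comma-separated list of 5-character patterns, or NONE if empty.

NONE

Round 0: 00010✓ 00011✓ 01011✓ 01110✓ 10011✓ 10110✓ 11100✓ 11101✓ 11110✓
Round 1: -0011 -1110 0-011 0001- 1-110 111-0 1110-
PIs = {-0011, -1110, 0-011, 0001-, 1-110, 111-0, 1110-}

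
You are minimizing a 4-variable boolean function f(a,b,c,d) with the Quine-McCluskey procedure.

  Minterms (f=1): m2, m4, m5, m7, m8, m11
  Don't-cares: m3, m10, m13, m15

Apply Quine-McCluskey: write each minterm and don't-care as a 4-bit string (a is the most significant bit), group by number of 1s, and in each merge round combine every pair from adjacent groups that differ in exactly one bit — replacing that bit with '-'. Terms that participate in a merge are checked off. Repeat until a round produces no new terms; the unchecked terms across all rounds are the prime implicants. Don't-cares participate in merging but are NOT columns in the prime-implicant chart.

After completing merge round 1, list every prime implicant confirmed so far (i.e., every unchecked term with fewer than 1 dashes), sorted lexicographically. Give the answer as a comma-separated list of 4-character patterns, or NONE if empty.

size-2^0 implicants → 0010(✓)  0011(✓)  0100(✓)  0101(✓)  0111(✓)  1000(✓)  1010(✓)  1011(✓)  1101(✓)  1111(✓)
size-2^1 implicants → -010(✓)  -011(✓)  -101(✓)  -111(✓)  0-11(✓)  001-(✓)  01-1(✓)  010-  1-11(✓)  10-0  101-(✓)  11-1(✓)
size-2^2 implicants → --11  -01-  -1-1
Unchecked terms (primes): --11, -01-, -1-1, 010-, 10-0

NONE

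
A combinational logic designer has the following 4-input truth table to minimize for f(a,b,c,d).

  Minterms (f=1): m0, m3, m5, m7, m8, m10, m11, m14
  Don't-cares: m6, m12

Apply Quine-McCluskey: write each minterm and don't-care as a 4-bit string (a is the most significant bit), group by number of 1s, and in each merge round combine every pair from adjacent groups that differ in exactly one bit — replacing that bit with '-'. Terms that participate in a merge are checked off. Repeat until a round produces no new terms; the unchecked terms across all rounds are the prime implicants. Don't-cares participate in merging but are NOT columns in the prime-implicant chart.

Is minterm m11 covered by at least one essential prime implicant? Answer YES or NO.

NO

size-2^0 implicants → 0000(✓)  0011(✓)  0101(✓)  0110(✓)  0111(✓)  1000(✓)  1010(✓)  1011(✓)  1100(✓)  1110(✓)
size-2^1 implicants → -000  -011  -110  0-11  01-1  011-  1-00(✓)  1-10(✓)  10-0(✓)  101-  11-0(✓)
size-2^2 implicants → 1--0
Unchecked terms (primes): -000, -011, -110, 0-11, 01-1, 011-, 1--0, 101-
Minterm coverage:
  m0 ⊆ -000 [E]
  m3 ⊆ -011,0-11
  m5 ⊆ 01-1 [E]
  m7 ⊆ 0-11,01-1,011-
  m8 ⊆ -000,1--0
  m10 ⊆ 1--0,101-
  m11 ⊆ -011,101-
  m14 ⊆ -110,1--0
E = {-000, 01-1}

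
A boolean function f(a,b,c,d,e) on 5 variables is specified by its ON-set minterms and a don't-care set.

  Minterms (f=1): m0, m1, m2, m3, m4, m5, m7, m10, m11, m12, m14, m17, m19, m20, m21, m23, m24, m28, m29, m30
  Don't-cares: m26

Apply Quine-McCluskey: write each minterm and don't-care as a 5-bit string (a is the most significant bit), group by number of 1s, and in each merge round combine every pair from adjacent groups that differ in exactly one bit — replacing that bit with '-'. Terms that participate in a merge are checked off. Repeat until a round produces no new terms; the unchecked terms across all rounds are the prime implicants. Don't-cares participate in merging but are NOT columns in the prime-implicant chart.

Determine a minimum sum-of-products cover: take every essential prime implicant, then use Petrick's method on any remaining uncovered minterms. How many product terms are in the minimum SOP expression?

6

[col 0] 00000*, 00001*, 00010*, 00011*, 00100*, 00101*, 00111*, 01010*, 01011*, 01100*, 01110*, 10001*, 10011*, 10100*, 10101*, 10111*, 11000*, 11010*, 11100*, 11101*, 11110*
[col 1] -0001*, -0011*, -0100*, -0101*, -0111*, -1010*, -1100*, -1110*, 0-010*, 0-011*, 0-100*, 00-00*, 00-01*, 00-11*, 000-0*, 000-1*, 0000-*, 0001-*, 001-1*, 0010-*, 01-10*, 0101-*, 011-0*, 1-100*, 1-101*, 10-01*, 10-11*, 100-1*, 101-1*, 1010-*, 11-00*, 11-10*, 110-0*, 111-0*, 1110-*
[col 2] --100, -0-01*, -0-11*, -00-1*, -01-1*, -010-, -1-10, -11-0, 0-01-, 00--1*, 00-0-, 000--, 1-10-, 10--1*, 11--0
[col 3] -0--1
Prime implicants: --100, -0--1, -010-, -1-10, -11-0, 0-01-, 00-0-, 000--, 1-10-, 11--0
PI chart (minterm → PIs covering it):
  0 | 00-0-,000--
  1 | -0--1,00-0-,000--
  2 | 0-01-,000--
  3 | -0--1,0-01-,000--
  4 | --100,-010-,00-0-
  5 | -0--1,-010-,00-0-
  7 | -0--1  (sole → essential)
  10 | -1-10,0-01-
  11 | 0-01-  (sole → essential)
  12 | --100,-11-0
  14 | -1-10,-11-0
  17 | -0--1  (sole → essential)
  19 | -0--1  (sole → essential)
  20 | --100,-010-,1-10-
  21 | -0--1,-010-,1-10-
  23 | -0--1  (sole → essential)
  24 | 11--0  (sole → essential)
  28 | --100,-11-0,1-10-,11--0
  29 | 1-10-  (sole → essential)
  30 | -1-10,-11-0,11--0
Essential prime implicants: -0--1, 0-01-, 1-10-, 11--0
Petrick residual → -11-0, 00-0-
Minimum SOP uses 6 PIs: b'e + bce' + a'c'd + a'b'd' + acd' + abe'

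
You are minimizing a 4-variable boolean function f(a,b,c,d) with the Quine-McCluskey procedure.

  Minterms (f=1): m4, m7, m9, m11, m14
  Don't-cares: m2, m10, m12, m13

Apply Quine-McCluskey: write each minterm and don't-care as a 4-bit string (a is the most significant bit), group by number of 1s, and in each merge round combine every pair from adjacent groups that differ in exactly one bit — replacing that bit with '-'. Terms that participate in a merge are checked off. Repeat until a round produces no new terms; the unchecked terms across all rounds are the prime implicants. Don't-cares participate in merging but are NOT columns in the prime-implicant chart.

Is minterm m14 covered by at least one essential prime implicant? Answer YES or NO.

NO

Round 0: 0010✓ 0100✓ 0111 1001✓ 1010✓ 1011✓ 1100✓ 1101✓ 1110✓
Round 1: -010 -100 1-01 1-10 10-1 101- 11-0 110-
PIs = {-010, -100, 0111, 1-01, 1-10, 10-1, 101-, 11-0, 110-}
Coverage chart:
  m4: -100 ←essential
  m7: 0111 ←essential
  m9: 1-01,10-1
  m11: 10-1,101-
  m14: 1-10,11-0
Essential: -100, 0111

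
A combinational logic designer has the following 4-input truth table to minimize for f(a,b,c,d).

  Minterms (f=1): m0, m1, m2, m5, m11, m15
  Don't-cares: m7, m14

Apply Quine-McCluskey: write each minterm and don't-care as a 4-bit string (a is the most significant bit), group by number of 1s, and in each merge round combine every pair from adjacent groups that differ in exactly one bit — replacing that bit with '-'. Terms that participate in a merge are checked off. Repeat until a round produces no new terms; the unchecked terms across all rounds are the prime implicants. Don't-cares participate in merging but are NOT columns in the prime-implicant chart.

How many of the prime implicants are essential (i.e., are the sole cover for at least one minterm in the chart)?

Round 0: 0000✓ 0001✓ 0010✓ 0101✓ 0111✓ 1011✓ 1110✓ 1111✓
Round 1: -111 0-01 00-0 000- 01-1 1-11 111-
PIs = {-111, 0-01, 00-0, 000-, 01-1, 1-11, 111-}
Coverage chart:
  m0: 00-0,000-
  m1: 0-01,000-
  m2: 00-0 ←essential
  m5: 0-01,01-1
  m11: 1-11 ←essential
  m15: -111,1-11,111-
Essential: 00-0, 1-11

2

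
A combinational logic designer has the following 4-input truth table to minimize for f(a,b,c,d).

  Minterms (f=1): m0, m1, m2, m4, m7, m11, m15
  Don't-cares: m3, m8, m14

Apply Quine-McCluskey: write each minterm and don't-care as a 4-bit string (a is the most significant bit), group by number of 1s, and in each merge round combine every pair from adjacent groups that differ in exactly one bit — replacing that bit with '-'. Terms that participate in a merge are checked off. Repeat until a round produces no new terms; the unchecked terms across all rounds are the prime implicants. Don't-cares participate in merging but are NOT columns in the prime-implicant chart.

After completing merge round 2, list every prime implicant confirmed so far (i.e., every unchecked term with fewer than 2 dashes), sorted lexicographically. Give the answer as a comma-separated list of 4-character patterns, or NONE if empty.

-000, 0-00, 111-

[col 0] 0000*, 0001*, 0010*, 0011*, 0100*, 0111*, 1000*, 1011*, 1110*, 1111*
[col 1] -000, -011*, -111*, 0-00, 0-11*, 00-0*, 00-1*, 000-*, 001-*, 1-11*, 111-
[col 2] --11, 00--
Prime implicants: --11, -000, 0-00, 00--, 111-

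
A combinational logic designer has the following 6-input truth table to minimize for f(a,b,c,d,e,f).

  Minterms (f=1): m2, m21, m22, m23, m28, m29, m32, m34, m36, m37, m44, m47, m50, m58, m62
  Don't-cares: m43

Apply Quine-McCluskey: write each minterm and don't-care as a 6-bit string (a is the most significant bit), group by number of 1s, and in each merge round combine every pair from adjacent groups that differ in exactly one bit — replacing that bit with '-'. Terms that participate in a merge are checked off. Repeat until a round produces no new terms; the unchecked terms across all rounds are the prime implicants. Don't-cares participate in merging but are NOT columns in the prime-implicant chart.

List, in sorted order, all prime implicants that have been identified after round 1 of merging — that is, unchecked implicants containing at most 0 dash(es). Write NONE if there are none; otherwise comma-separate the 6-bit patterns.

Round 0: 000010✓ 010101✓ 010110✓ 010111✓ 011100✓ 011101✓ 100000✓ 100010✓ 100100✓ 100101✓ 101011✓ 101100✓ 101111✓ 110010✓ 111010✓ 111110✓
Round 1: -00010 01-101 0101-1 01011- 01110- 1-0010 10-100 100-00 1000-0 10010- 101-11 11-010 111-10
PIs = {-00010, 01-101, 0101-1, 01011-, 01110-, 1-0010, 10-100, 100-00, 1000-0, 10010-, 101-11, 11-010, 111-10}

NONE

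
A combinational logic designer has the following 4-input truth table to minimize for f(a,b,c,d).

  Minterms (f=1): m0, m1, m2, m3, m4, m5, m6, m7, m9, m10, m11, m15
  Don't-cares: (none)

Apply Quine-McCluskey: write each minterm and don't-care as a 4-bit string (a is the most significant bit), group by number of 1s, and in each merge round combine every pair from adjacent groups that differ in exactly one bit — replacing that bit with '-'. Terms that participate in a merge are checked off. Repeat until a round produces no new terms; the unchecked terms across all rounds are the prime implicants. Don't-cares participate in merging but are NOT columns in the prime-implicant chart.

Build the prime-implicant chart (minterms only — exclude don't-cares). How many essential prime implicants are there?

4

size-2^0 implicants → 0000(✓)  0001(✓)  0010(✓)  0011(✓)  0100(✓)  0101(✓)  0110(✓)  0111(✓)  1001(✓)  1010(✓)  1011(✓)  1111(✓)
size-2^1 implicants → -001(✓)  -010(✓)  -011(✓)  -111(✓)  0-00(✓)  0-01(✓)  0-10(✓)  0-11(✓)  00-0(✓)  00-1(✓)  000-(✓)  001-(✓)  01-0(✓)  01-1(✓)  010-(✓)  011-(✓)  1-11(✓)  10-1(✓)  101-(✓)
size-2^2 implicants → --11  -0-1  -01-  0--0(✓)  0--1(✓)  0-0-(✓)  0-1-(✓)  00--(✓)  01--(✓)
size-2^3 implicants → 0---
Unchecked terms (primes): --11, -0-1, -01-, 0---
Minterm coverage:
  m0 ⊆ 0--- [E]
  m1 ⊆ -0-1,0---
  m2 ⊆ -01-,0---
  m3 ⊆ --11,-0-1,-01-,0---
  m4 ⊆ 0--- [E]
  m5 ⊆ 0--- [E]
  m6 ⊆ 0--- [E]
  m7 ⊆ --11,0---
  m9 ⊆ -0-1 [E]
  m10 ⊆ -01- [E]
  m11 ⊆ --11,-0-1,-01-
  m15 ⊆ --11 [E]
E = {--11, -0-1, -01-, 0---}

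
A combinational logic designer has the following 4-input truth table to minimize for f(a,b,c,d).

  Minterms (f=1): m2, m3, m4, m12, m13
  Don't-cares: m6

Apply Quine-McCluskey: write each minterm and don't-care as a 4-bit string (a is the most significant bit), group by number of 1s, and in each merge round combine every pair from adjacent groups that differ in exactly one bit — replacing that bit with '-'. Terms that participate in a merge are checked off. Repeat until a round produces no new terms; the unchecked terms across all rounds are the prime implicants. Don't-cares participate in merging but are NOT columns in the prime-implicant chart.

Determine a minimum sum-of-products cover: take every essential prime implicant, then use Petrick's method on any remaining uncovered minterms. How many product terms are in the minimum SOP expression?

Round 0: 0010✓ 0011✓ 0100✓ 0110✓ 1100✓ 1101✓
Round 1: -100 0-10 001- 01-0 110-
PIs = {-100, 0-10, 001-, 01-0, 110-}
Coverage chart:
  m2: 0-10,001-
  m3: 001- ←essential
  m4: -100,01-0
  m12: -100,110-
  m13: 110- ←essential
Essential: 001-, 110-
Petrick residual → -100
Min cover (3 terms): bc'd' + a'b'c + abc'

3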